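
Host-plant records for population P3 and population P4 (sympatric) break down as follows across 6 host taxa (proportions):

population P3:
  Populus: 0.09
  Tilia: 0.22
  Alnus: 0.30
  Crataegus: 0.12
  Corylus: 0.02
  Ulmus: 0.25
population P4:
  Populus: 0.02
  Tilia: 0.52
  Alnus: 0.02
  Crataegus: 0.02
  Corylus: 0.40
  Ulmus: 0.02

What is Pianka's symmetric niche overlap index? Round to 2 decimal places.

0.44

Σ p₁ᵢp₂ᵢ = 0.0018 + 0.1144 + 0.0060 + 0.0024 + 0.0080 + 0.0050 = 0.1376
Σp_1ᵢ² = 0.09² + 0.22² + 0.30² + 0.12² + 0.02² + 0.25² = 0.0081 + 0.0484 + 0.0900 + 0.0144 + 0.0004 + 0.0625 = 0.2238
Σp_2ᵢ² = 0.02² + 0.52² + 0.02² + 0.02² + 0.40² + 0.02² = 0.0004 + 0.2704 + 0.0004 + 0.0004 + 0.1600 + 0.0004 = 0.4320
O = 0.1376 / √(0.2238 × 0.4320) = 0.1376 / 0.31094 = 0.4425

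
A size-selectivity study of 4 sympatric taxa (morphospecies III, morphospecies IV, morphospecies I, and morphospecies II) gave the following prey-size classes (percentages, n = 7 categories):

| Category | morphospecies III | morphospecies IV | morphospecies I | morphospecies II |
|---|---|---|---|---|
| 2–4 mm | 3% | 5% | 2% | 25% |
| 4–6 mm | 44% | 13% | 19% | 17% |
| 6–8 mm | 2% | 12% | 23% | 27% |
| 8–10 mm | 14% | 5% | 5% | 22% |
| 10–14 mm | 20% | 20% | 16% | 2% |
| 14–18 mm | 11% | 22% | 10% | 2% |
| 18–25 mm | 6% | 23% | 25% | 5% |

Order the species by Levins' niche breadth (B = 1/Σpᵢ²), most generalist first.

Convert percentages to proportions (divide by 100).
Σp_IIIᵢ² = 0.03² + 0.44² + 0.02² + 0.14² + 0.20² + 0.11² + 0.06² = 0.0009 + 0.1936 + 0.0004 + 0.0196 + 0.0400 + 0.0121 + 0.0036 = 0.2702
B_III = 1 / 0.2702 = 3.7010
Σp_IVᵢ² = 0.05² + 0.13² + 0.12² + 0.05² + 0.20² + 0.22² + 0.23² = 0.0025 + 0.0169 + 0.0144 + 0.0025 + 0.0400 + 0.0484 + 0.0529 = 0.1776
B_IV = 1 / 0.1776 = 5.6306
Σp_Iᵢ² = 0.02² + 0.19² + 0.23² + 0.05² + 0.16² + 0.10² + 0.25² = 0.0004 + 0.0361 + 0.0529 + 0.0025 + 0.0256 + 0.0100 + 0.0625 = 0.1900
B_I = 1 / 0.1900 = 5.2632
Σp_IIᵢ² = 0.25² + 0.17² + 0.27² + 0.22² + 0.02² + 0.02² + 0.05² = 0.0625 + 0.0289 + 0.0729 + 0.0484 + 0.0004 + 0.0004 + 0.0025 = 0.2160
B_II = 1 / 0.2160 = 4.6296
Ranking by B (broadest → narrowest): morphospecies IV (5.63) > morphospecies I (5.26) > morphospecies II (4.63) > morphospecies III (3.70)

morphospecies IV > morphospecies I > morphospecies II > morphospecies III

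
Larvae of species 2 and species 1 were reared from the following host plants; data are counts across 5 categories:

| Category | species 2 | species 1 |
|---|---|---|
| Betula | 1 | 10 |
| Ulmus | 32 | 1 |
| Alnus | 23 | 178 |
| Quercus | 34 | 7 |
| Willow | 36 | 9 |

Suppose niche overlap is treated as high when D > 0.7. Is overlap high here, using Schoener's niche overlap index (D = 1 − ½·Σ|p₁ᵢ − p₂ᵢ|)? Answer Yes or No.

No

Proportions for species 2 (n=126): 1/126=0.0079, 32/126=0.2540, 23/126=0.1825, 34/126=0.2698, 36/126=0.2857
Proportions for species 1 (n=205): 10/205=0.0488, 1/205=0.0049, 178/205=0.8683, 7/205=0.0341, 9/205=0.0439
Σ|p₁ᵢ − p₂ᵢ| = 0.0409 + 0.2491 + 0.6858 + 0.2357 + 0.2418 = 1.4533
D = 1 − ½ × 1.4533 = 1 − 0.72665 = 0.27335
D = 0.27335 < 0.7 → No.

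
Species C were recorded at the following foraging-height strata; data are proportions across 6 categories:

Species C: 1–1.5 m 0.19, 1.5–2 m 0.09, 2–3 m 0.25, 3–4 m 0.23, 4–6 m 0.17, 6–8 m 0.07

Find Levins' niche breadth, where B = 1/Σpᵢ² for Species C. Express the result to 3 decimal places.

5.171

Σpᵢ² = 0.19² + 0.09² + 0.25² + 0.23² + 0.17² + 0.07² = 0.0361 + 0.0081 + 0.0625 + 0.0529 + 0.0289 + 0.0049 = 0.1934
B = 1 / 0.1934 = 5.17063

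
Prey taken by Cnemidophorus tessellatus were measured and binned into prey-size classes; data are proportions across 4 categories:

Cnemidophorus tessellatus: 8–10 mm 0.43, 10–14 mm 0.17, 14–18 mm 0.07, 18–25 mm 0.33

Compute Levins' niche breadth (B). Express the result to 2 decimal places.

Σpᵢ² = 0.43² + 0.17² + 0.07² + 0.33² = 0.1849 + 0.0289 + 0.0049 + 0.1089 = 0.3276
B = 1 / 0.3276 = 3.0525

3.05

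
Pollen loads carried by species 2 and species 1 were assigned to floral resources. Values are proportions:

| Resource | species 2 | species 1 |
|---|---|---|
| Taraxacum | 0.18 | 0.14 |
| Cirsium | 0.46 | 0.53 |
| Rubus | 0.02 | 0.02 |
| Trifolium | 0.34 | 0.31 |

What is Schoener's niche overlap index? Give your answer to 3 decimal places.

Σ|p₁ᵢ − p₂ᵢ| = 0.04 + 0.07 + 0.00 + 0.03 = 0.14
D = 1 − ½ × 0.14 = 1 − 0.070 = 0.93000

0.930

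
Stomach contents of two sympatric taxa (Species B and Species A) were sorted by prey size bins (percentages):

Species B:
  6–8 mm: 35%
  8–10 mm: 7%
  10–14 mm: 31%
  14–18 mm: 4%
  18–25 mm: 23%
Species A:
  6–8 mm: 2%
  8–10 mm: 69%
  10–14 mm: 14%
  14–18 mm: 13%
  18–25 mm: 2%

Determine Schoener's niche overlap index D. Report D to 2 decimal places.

0.29

Convert percentages to proportions (divide by 100).
Σ|p₁ᵢ − p₂ᵢ| = 0.33 + 0.62 + 0.17 + 0.09 + 0.21 = 1.42
D = 1 − ½ × 1.42 = 1 − 0.710 = 0.2900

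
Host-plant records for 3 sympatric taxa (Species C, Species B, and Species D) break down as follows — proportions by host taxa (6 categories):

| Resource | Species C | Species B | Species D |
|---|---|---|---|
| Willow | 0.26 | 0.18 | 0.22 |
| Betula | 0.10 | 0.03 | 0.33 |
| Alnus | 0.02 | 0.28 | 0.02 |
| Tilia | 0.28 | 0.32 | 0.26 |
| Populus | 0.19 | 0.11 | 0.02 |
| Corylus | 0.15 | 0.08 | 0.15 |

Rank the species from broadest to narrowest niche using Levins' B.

Σp_Cᵢ² = 0.26² + 0.10² + 0.02² + 0.28² + 0.19² + 0.15² = 0.0676 + 0.0100 + 0.0004 + 0.0784 + 0.0361 + 0.0225 = 0.2150
B_C = 1 / 0.2150 = 4.6512
Σp_Bᵢ² = 0.18² + 0.03² + 0.28² + 0.32² + 0.11² + 0.08² = 0.0324 + 0.0009 + 0.0784 + 0.1024 + 0.0121 + 0.0064 = 0.2326
B_B = 1 / 0.2326 = 4.2992
Σp_Dᵢ² = 0.22² + 0.33² + 0.02² + 0.26² + 0.02² + 0.15² = 0.0484 + 0.1089 + 0.0004 + 0.0676 + 0.0004 + 0.0225 = 0.2482
B_D = 1 / 0.2482 = 4.0290
Ranking by B (broadest → narrowest): Species C (4.65) > Species B (4.30) > Species D (4.03)

Species C > Species B > Species D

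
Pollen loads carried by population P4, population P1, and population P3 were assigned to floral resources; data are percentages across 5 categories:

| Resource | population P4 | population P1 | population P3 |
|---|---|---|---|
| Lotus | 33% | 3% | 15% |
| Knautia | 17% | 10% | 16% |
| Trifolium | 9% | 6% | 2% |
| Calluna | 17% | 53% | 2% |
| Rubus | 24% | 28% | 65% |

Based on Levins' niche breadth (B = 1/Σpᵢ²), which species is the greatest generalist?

population P4

Convert percentages to proportions (divide by 100).
Σp_P4ᵢ² = 0.33² + 0.17² + 0.09² + 0.17² + 0.24² = 0.1089 + 0.0289 + 0.0081 + 0.0289 + 0.0576 = 0.2324
B_P4 = 1 / 0.2324 = 4.3029
Σp_P1ᵢ² = 0.03² + 0.10² + 0.06² + 0.53² + 0.28² = 0.0009 + 0.0100 + 0.0036 + 0.2809 + 0.0784 = 0.3738
B_P1 = 1 / 0.3738 = 2.6752
Σp_P3ᵢ² = 0.15² + 0.16² + 0.02² + 0.02² + 0.65² = 0.0225 + 0.0256 + 0.0004 + 0.0004 + 0.4225 = 0.4714
B_P3 = 1 / 0.4714 = 2.1213
Highest B → broadest niche (most generalist): population P4 (B = 4.30).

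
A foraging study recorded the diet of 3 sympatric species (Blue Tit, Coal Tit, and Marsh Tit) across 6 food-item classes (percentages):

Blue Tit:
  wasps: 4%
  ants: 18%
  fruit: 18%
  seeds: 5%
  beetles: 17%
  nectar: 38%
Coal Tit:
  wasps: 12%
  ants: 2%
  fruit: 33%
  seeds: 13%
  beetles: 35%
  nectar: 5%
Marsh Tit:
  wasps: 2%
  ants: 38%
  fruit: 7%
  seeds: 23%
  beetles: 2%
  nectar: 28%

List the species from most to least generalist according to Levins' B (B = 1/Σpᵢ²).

Convert percentages to proportions (divide by 100).
Σp_Blueᵢ² = 0.04² + 0.18² + 0.18² + 0.05² + 0.17² + 0.38² = 0.0016 + 0.0324 + 0.0324 + 0.0025 + 0.0289 + 0.1444 = 0.2422
B_Blue = 1 / 0.2422 = 4.1288
Σp_Coalᵢ² = 0.12² + 0.02² + 0.33² + 0.13² + 0.35² + 0.05² = 0.0144 + 0.0004 + 0.1089 + 0.0169 + 0.1225 + 0.0025 = 0.2656
B_Coal = 1 / 0.2656 = 3.7651
Σp_Marsᵢ² = 0.02² + 0.38² + 0.07² + 0.23² + 0.02² + 0.28² = 0.0004 + 0.1444 + 0.0049 + 0.0529 + 0.0004 + 0.0784 = 0.2814
B_Mars = 1 / 0.2814 = 3.5537
Ranking by B (broadest → narrowest): Blue Tit (4.13) > Coal Tit (3.77) > Marsh Tit (3.55)

Blue Tit > Coal Tit > Marsh Tit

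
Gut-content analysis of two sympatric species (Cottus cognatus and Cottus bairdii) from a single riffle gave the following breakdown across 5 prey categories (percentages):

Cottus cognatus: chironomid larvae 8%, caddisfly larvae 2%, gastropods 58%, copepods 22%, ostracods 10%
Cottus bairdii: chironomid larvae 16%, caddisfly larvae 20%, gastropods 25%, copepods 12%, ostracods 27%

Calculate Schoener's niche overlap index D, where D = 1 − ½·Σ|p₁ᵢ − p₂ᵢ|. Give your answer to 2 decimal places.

Convert percentages to proportions (divide by 100).
Σ|p₁ᵢ − p₂ᵢ| = 0.08 + 0.18 + 0.33 + 0.10 + 0.17 = 0.86
D = 1 − ½ × 0.86 = 1 − 0.430 = 0.5700

0.57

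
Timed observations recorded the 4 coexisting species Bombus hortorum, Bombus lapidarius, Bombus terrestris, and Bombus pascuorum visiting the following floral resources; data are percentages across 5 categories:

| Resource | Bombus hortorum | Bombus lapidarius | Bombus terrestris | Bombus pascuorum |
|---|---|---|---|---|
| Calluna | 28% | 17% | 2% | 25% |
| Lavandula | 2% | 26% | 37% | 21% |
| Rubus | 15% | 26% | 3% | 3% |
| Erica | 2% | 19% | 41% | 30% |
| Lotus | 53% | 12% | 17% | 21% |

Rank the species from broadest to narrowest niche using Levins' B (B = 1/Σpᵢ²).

Bombus lapidarius > Bombus pascuorum > Bombus terrestris > Bombus hortorum

Convert percentages to proportions (divide by 100).
Σp_hortᵢ² = 0.28² + 0.02² + 0.15² + 0.02² + 0.53² = 0.0784 + 0.0004 + 0.0225 + 0.0004 + 0.2809 = 0.3826
B_hort = 1 / 0.3826 = 2.6137
Σp_lapiᵢ² = 0.17² + 0.26² + 0.26² + 0.19² + 0.12² = 0.0289 + 0.0676 + 0.0676 + 0.0361 + 0.0144 = 0.2146
B_lapi = 1 / 0.2146 = 4.6598
Σp_terrᵢ² = 0.02² + 0.37² + 0.03² + 0.41² + 0.17² = 0.0004 + 0.1369 + 0.0009 + 0.1681 + 0.0289 = 0.3352
B_terr = 1 / 0.3352 = 2.9833
Σp_pascᵢ² = 0.25² + 0.21² + 0.03² + 0.30² + 0.21² = 0.0625 + 0.0441 + 0.0009 + 0.0900 + 0.0441 = 0.2416
B_pasc = 1 / 0.2416 = 4.1391
Ranking by B (broadest → narrowest): Bombus lapidarius (4.66) > Bombus pascuorum (4.14) > Bombus terrestris (2.98) > Bombus hortorum (2.61)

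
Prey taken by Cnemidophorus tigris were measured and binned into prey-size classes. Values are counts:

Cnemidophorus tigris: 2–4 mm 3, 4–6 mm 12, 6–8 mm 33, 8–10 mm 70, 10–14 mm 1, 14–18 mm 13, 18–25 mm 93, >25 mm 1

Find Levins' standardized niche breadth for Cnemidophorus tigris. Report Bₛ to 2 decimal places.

Proportions for Cnemidophorus tigris (n=226): 3/226=0.0133, 12/226=0.0531, 33/226=0.1460, 70/226=0.3097, 1/226=0.0044, 13/226=0.0575, 93/226=0.4115, 1/226=0.0044
Σpᵢ² = 0.0133² + 0.0531² + 0.1460² + 0.3097² + 0.0044² + 0.0575² + 0.4115² + 0.0044² = 0.000177 + 0.002820 + 0.021316 + 0.095914 + 0.000019 + 0.003306 + 0.169332 + 0.000019 = 0.292903
B = 1 / 0.292903 = 3.4141
Bₛ = (B − 1)/(n − 1) = (3.4141 − 1)/(8 − 1) = 2.4141/7 = 0.3449

0.34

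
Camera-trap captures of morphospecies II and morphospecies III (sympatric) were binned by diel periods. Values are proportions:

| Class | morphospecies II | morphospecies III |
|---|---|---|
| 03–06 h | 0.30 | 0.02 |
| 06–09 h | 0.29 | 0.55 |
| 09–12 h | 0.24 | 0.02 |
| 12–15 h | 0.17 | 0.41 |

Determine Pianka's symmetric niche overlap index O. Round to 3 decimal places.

0.685

Σ p₁ᵢp₂ᵢ = 0.0060 + 0.1595 + 0.0048 + 0.0697 = 0.2400
Σp_1ᵢ² = 0.30² + 0.29² + 0.24² + 0.17² = 0.0900 + 0.0841 + 0.0576 + 0.0289 = 0.2606
Σp_2ᵢ² = 0.02² + 0.55² + 0.02² + 0.41² = 0.0004 + 0.3025 + 0.0004 + 0.1681 = 0.4714
O = 0.2400 / √(0.2606 × 0.4714) = 0.2400 / 0.350495 = 0.68475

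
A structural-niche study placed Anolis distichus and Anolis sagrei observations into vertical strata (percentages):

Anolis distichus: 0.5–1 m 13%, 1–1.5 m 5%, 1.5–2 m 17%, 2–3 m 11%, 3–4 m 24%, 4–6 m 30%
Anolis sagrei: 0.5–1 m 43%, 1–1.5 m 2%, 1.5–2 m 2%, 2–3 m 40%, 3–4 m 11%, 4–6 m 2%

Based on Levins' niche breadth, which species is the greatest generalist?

Convert percentages to proportions (divide by 100).
Σp_distᵢ² = 0.13² + 0.05² + 0.17² + 0.11² + 0.24² + 0.30² = 0.0169 + 0.0025 + 0.0289 + 0.0121 + 0.0576 + 0.0900 = 0.2080
B_dist = 1 / 0.2080 = 4.8077
Σp_sagrᵢ² = 0.43² + 0.02² + 0.02² + 0.40² + 0.11² + 0.02² = 0.1849 + 0.0004 + 0.0004 + 0.1600 + 0.0121 + 0.0004 = 0.3582
B_sagr = 1 / 0.3582 = 2.7917
Highest B → broadest niche (most generalist): Anolis distichus (B = 4.81).

Anolis distichus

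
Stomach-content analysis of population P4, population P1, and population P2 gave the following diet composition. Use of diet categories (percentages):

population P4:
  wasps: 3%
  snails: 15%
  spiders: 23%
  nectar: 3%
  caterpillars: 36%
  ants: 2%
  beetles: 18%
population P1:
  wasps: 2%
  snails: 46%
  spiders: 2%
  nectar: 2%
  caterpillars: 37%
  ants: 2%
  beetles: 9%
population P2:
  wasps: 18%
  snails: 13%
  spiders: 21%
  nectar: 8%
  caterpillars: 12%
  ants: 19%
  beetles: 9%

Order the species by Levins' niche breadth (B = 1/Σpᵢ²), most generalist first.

Convert percentages to proportions (divide by 100).
Σp_P4ᵢ² = 0.03² + 0.15² + 0.23² + 0.03² + 0.36² + 0.02² + 0.18² = 0.0009 + 0.0225 + 0.0529 + 0.0009 + 0.1296 + 0.0004 + 0.0324 = 0.2396
B_P4 = 1 / 0.2396 = 4.1736
Σp_P1ᵢ² = 0.02² + 0.46² + 0.02² + 0.02² + 0.37² + 0.02² + 0.09² = 0.0004 + 0.2116 + 0.0004 + 0.0004 + 0.1369 + 0.0004 + 0.0081 = 0.3582
B_P1 = 1 / 0.3582 = 2.7917
Σp_P2ᵢ² = 0.18² + 0.13² + 0.21² + 0.08² + 0.12² + 0.19² + 0.09² = 0.0324 + 0.0169 + 0.0441 + 0.0064 + 0.0144 + 0.0361 + 0.0081 = 0.1584
B_P2 = 1 / 0.1584 = 6.3131
Ranking by B (broadest → narrowest): population P2 (6.31) > population P4 (4.17) > population P1 (2.79)

population P2 > population P4 > population P1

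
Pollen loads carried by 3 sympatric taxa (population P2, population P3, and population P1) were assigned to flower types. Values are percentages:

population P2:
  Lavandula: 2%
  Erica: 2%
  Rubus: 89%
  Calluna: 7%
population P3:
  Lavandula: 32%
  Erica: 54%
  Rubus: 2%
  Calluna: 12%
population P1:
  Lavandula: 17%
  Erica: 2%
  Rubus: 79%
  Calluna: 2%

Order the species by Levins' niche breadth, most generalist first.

Convert percentages to proportions (divide by 100).
Σp_P2ᵢ² = 0.02² + 0.02² + 0.89² + 0.07² = 0.0004 + 0.0004 + 0.7921 + 0.0049 = 0.7978
B_P2 = 1 / 0.7978 = 1.2534
Σp_P3ᵢ² = 0.32² + 0.54² + 0.02² + 0.12² = 0.1024 + 0.2916 + 0.0004 + 0.0144 = 0.4088
B_P3 = 1 / 0.4088 = 2.4462
Σp_P1ᵢ² = 0.17² + 0.02² + 0.79² + 0.02² = 0.0289 + 0.0004 + 0.6241 + 0.0004 = 0.6538
B_P1 = 1 / 0.6538 = 1.5295
Ranking by B (broadest → narrowest): population P3 (2.45) > population P1 (1.53) > population P2 (1.25)

population P3 > population P1 > population P2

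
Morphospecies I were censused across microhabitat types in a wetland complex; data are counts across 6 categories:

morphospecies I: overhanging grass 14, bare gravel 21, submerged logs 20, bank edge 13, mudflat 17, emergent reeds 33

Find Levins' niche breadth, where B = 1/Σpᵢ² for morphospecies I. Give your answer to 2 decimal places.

5.39

Proportions for morphospecies I (n=118): 14/118=0.1186, 21/118=0.1780, 20/118=0.1695, 13/118=0.1102, 17/118=0.1441, 33/118=0.2797
Σpᵢ² = 0.1186² + 0.1780² + 0.1695² + 0.1102² + 0.1441² + 0.2797² = 0.014066 + 0.031684 + 0.028730 + 0.012144 + 0.020765 + 0.078232 = 0.185621
B = 1 / 0.185621 = 5.3873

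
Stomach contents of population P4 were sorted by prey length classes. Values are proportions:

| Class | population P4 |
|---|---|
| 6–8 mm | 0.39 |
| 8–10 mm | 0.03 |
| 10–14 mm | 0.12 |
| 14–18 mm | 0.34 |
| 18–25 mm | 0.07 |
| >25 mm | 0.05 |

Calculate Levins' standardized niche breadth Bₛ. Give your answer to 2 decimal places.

Σpᵢ² = 0.39² + 0.03² + 0.12² + 0.34² + 0.07² + 0.05² = 0.1521 + 0.0009 + 0.0144 + 0.1156 + 0.0049 + 0.0025 = 0.2904
B = 1 / 0.2904 = 3.4435
Bₛ = (B − 1)/(n − 1) = (3.4435 − 1)/(6 − 1) = 2.4435/5 = 0.4887

0.49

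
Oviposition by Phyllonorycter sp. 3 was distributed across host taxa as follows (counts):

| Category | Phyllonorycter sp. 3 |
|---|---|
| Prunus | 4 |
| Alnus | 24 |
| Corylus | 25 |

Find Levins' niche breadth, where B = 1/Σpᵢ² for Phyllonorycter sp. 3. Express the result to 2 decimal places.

Proportions for Phyllonorycter sp. 3 (n=53): 4/53=0.0755, 24/53=0.4528, 25/53=0.4717
Σpᵢ² = 0.0755² + 0.4528² + 0.4717² = 0.005700 + 0.205028 + 0.222501 = 0.433229
B = 1 / 0.433229 = 2.3082

2.31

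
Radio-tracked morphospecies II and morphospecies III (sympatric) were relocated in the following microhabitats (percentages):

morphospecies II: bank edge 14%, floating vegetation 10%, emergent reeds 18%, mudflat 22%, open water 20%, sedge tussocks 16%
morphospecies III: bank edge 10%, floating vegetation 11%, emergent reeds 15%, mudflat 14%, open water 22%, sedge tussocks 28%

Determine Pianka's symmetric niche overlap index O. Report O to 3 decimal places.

Convert percentages to proportions (divide by 100).
Σ p₁ᵢp₂ᵢ = 0.0140 + 0.0110 + 0.0270 + 0.0308 + 0.0440 + 0.0448 = 0.1716
Σp_1ᵢ² = 0.14² + 0.10² + 0.18² + 0.22² + 0.20² + 0.16² = 0.0196 + 0.0100 + 0.0324 + 0.0484 + 0.0400 + 0.0256 = 0.1760
Σp_2ᵢ² = 0.10² + 0.11² + 0.15² + 0.14² + 0.22² + 0.28² = 0.0100 + 0.0121 + 0.0225 + 0.0196 + 0.0484 + 0.0784 = 0.1910
O = 0.1716 / √(0.1760 × 0.1910) = 0.1716 / 0.183347 = 0.93593

0.936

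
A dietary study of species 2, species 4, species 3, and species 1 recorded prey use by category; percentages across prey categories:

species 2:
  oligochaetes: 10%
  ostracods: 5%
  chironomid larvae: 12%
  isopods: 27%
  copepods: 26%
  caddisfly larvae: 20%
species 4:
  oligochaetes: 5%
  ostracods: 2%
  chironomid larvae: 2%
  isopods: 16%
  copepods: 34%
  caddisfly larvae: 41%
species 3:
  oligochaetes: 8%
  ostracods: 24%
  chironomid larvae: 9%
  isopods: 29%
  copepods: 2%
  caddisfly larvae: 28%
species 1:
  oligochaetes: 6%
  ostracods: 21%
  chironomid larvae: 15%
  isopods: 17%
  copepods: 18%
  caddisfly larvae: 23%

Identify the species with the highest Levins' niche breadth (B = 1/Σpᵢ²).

Convert percentages to proportions (divide by 100).
Σp_2ᵢ² = 0.10² + 0.05² + 0.12² + 0.27² + 0.26² + 0.20² = 0.0100 + 0.0025 + 0.0144 + 0.0729 + 0.0676 + 0.0400 = 0.2074
B_2 = 1 / 0.2074 = 4.8216
Σp_4ᵢ² = 0.05² + 0.02² + 0.02² + 0.16² + 0.34² + 0.41² = 0.0025 + 0.0004 + 0.0004 + 0.0256 + 0.1156 + 0.1681 = 0.3126
B_4 = 1 / 0.3126 = 3.1990
Σp_3ᵢ² = 0.08² + 0.24² + 0.09² + 0.29² + 0.02² + 0.28² = 0.0064 + 0.0576 + 0.0081 + 0.0841 + 0.0004 + 0.0784 = 0.2350
B_3 = 1 / 0.2350 = 4.2553
Σp_1ᵢ² = 0.06² + 0.21² + 0.15² + 0.17² + 0.18² + 0.23² = 0.0036 + 0.0441 + 0.0225 + 0.0289 + 0.0324 + 0.0529 = 0.1844
B_1 = 1 / 0.1844 = 5.4230
Highest B → broadest niche (most generalist): species 1 (B = 5.42).

species 1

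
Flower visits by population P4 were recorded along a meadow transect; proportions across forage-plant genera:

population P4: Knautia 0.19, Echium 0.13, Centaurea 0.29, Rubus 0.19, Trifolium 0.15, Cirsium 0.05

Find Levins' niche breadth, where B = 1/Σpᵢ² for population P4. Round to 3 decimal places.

Σpᵢ² = 0.19² + 0.13² + 0.29² + 0.19² + 0.15² + 0.05² = 0.0361 + 0.0169 + 0.0841 + 0.0361 + 0.0225 + 0.0025 = 0.1982
B = 1 / 0.1982 = 5.04541

5.045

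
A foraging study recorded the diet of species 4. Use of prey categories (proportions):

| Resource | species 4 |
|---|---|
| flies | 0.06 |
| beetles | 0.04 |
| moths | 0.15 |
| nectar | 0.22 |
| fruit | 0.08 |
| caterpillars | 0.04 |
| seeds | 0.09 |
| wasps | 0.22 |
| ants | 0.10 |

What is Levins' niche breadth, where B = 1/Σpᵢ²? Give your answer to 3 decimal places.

Σpᵢ² = 0.06² + 0.04² + 0.15² + 0.22² + 0.08² + 0.04² + 0.09² + 0.22² + 0.10² = 0.0036 + 0.0016 + 0.0225 + 0.0484 + 0.0064 + 0.0016 + 0.0081 + 0.0484 + 0.0100 = 0.1506
B = 1 / 0.1506 = 6.64011

6.640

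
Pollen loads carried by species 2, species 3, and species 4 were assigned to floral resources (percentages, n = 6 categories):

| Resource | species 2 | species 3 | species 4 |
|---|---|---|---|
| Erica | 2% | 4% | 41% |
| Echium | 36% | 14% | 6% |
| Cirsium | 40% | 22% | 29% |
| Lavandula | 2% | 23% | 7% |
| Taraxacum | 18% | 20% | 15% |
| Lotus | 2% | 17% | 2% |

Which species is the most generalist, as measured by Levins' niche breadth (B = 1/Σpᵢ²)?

species 3

Convert percentages to proportions (divide by 100).
Σp_2ᵢ² = 0.02² + 0.36² + 0.40² + 0.02² + 0.18² + 0.02² = 0.0004 + 0.1296 + 0.1600 + 0.0004 + 0.0324 + 0.0004 = 0.3232
B_2 = 1 / 0.3232 = 3.0941
Σp_3ᵢ² = 0.04² + 0.14² + 0.22² + 0.23² + 0.20² + 0.17² = 0.0016 + 0.0196 + 0.0484 + 0.0529 + 0.0400 + 0.0289 = 0.1914
B_3 = 1 / 0.1914 = 5.2247
Σp_4ᵢ² = 0.41² + 0.06² + 0.29² + 0.07² + 0.15² + 0.02² = 0.1681 + 0.0036 + 0.0841 + 0.0049 + 0.0225 + 0.0004 = 0.2836
B_4 = 1 / 0.2836 = 3.5261
Highest B → broadest niche (most generalist): species 3 (B = 5.22).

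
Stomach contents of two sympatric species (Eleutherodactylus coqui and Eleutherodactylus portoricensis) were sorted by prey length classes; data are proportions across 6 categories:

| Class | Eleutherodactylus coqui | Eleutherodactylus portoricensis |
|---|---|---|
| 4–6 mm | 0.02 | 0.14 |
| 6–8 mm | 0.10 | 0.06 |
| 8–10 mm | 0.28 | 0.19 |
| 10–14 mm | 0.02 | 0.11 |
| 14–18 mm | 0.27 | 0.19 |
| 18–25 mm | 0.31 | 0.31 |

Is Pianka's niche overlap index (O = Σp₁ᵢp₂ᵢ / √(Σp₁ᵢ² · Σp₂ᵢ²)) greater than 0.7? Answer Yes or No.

Yes

Σ p₁ᵢp₂ᵢ = 0.0028 + 0.0060 + 0.0532 + 0.0022 + 0.0513 + 0.0961 = 0.2116
Σp_1ᵢ² = 0.02² + 0.10² + 0.28² + 0.02² + 0.27² + 0.31² = 0.0004 + 0.0100 + 0.0784 + 0.0004 + 0.0729 + 0.0961 = 0.2582
Σp_2ᵢ² = 0.14² + 0.06² + 0.19² + 0.11² + 0.19² + 0.31² = 0.0196 + 0.0036 + 0.0361 + 0.0121 + 0.0361 + 0.0961 = 0.2036
O = 0.2116 / √(0.2582 × 0.2036) = 0.2116 / 0.22928 = 0.9229
O = 0.9229 > 0.7 → Yes.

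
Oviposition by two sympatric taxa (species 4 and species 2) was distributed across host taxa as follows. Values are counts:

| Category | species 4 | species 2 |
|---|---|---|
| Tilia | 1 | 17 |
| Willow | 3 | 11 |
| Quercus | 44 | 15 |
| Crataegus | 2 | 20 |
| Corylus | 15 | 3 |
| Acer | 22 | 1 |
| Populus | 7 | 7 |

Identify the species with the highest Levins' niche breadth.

species 2

Proportions for species 4 (n=94): 1/94=0.0106, 3/94=0.0319, 44/94=0.4681, 2/94=0.0213, 15/94=0.1596, 22/94=0.2340, 7/94=0.0745
Proportions for species 2 (n=74): 17/74=0.2297, 11/74=0.1486, 15/74=0.2027, 20/74=0.2703, 3/74=0.0405, 1/74=0.0135, 7/74=0.0946
Σp_4ᵢ² = 0.0106² + 0.0319² + 0.4681² + 0.0213² + 0.1596² + 0.2340² + 0.0745² = 0.000112 + 0.001018 + 0.219118 + 0.000454 + 0.025472 + 0.054756 + 0.005550 = 0.306480
B_4 = 1 / 0.306480 = 3.2629
Σp_2ᵢ² = 0.2297² + 0.1486² + 0.2027² + 0.2703² + 0.0405² + 0.0135² + 0.0946² = 0.052762 + 0.022082 + 0.041087 + 0.073062 + 0.001640 + 0.000182 + 0.008949 = 0.199764
B_2 = 1 / 0.199764 = 5.0059
Highest B → broadest niche (most generalist): species 2 (B = 5.01).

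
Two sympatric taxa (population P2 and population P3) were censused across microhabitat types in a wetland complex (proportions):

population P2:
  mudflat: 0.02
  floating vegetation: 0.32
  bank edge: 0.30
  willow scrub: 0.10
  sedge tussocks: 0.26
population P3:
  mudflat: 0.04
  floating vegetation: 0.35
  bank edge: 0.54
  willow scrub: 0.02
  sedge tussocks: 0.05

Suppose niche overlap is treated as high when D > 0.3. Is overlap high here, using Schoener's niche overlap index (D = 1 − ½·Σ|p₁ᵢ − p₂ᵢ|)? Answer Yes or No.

Σ|p₁ᵢ − p₂ᵢ| = 0.02 + 0.03 + 0.24 + 0.08 + 0.21 = 0.58
D = 1 − ½ × 0.58 = 1 − 0.290 = 0.7100
D = 0.7100 > 0.3 → Yes.

Yes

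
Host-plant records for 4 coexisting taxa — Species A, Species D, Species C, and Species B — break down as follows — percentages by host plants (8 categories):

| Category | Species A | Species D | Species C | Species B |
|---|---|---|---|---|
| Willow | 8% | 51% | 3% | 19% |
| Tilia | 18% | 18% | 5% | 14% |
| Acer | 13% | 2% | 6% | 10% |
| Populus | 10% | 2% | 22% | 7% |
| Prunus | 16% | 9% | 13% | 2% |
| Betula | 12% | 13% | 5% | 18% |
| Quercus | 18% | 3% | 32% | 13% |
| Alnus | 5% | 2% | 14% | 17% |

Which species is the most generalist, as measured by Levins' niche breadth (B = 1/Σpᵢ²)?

Convert percentages to proportions (divide by 100).
Σp_Aᵢ² = 0.08² + 0.18² + 0.13² + 0.10² + 0.16² + 0.12² + 0.18² + 0.05² = 0.0064 + 0.0324 + 0.0169 + 0.0100 + 0.0256 + 0.0144 + 0.0324 + 0.0025 = 0.1406
B_A = 1 / 0.1406 = 7.1124
Σp_Dᵢ² = 0.51² + 0.18² + 0.02² + 0.02² + 0.09² + 0.13² + 0.03² + 0.02² = 0.2601 + 0.0324 + 0.0004 + 0.0004 + 0.0081 + 0.0169 + 0.0009 + 0.0004 = 0.3196
B_D = 1 / 0.3196 = 3.1289
Σp_Cᵢ² = 0.03² + 0.05² + 0.06² + 0.22² + 0.13² + 0.05² + 0.32² + 0.14² = 0.0009 + 0.0025 + 0.0036 + 0.0484 + 0.0169 + 0.0025 + 0.1024 + 0.0196 = 0.1968
B_C = 1 / 0.1968 = 5.0813
Σp_Bᵢ² = 0.19² + 0.14² + 0.10² + 0.07² + 0.02² + 0.18² + 0.13² + 0.17² = 0.0361 + 0.0196 + 0.0100 + 0.0049 + 0.0004 + 0.0324 + 0.0169 + 0.0289 = 0.1492
B_B = 1 / 0.1492 = 6.7024
Highest B → broadest niche (most generalist): Species A (B = 7.11).

Species A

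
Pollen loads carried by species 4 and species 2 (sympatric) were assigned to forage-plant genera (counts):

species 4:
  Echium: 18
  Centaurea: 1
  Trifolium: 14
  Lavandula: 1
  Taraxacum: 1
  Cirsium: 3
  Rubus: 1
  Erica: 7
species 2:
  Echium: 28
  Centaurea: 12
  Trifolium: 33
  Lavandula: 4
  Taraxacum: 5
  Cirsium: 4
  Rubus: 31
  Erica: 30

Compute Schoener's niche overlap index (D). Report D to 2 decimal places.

Proportions for species 4 (n=46): 18/46=0.3913, 1/46=0.0217, 14/46=0.3043, 1/46=0.0217, 1/46=0.0217, 3/46=0.0652, 1/46=0.0217, 7/46=0.1522
Proportions for species 2 (n=147): 28/147=0.1905, 12/147=0.0816, 33/147=0.2245, 4/147=0.0272, 5/147=0.0340, 4/147=0.0272, 31/147=0.2109, 30/147=0.2041
Σ|p₁ᵢ − p₂ᵢ| = 0.2008 + 0.0599 + 0.0798 + 0.0055 + 0.0123 + 0.0380 + 0.1892 + 0.0519 = 0.6374
D = 1 − ½ × 0.6374 = 1 − 0.31870 = 0.68130

0.68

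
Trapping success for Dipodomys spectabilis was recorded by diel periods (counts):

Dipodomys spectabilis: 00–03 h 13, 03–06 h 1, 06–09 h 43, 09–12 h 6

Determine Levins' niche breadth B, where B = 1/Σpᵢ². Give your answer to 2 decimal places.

1.93

Proportions for Dipodomys spectabilis (n=63): 13/63=0.2063, 1/63=0.0159, 43/63=0.6825, 6/63=0.0952
Σpᵢ² = 0.2063² + 0.0159² + 0.6825² + 0.0952² = 0.042560 + 0.000253 + 0.465806 + 0.009063 = 0.517682
B = 1 / 0.517682 = 1.9317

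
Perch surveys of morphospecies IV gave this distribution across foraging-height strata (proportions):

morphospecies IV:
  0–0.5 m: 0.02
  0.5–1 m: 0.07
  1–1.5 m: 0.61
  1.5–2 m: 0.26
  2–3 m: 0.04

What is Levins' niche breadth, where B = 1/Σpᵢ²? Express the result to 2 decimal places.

2.24

Σpᵢ² = 0.02² + 0.07² + 0.61² + 0.26² + 0.04² = 0.0004 + 0.0049 + 0.3721 + 0.0676 + 0.0016 = 0.4466
B = 1 / 0.4466 = 2.2391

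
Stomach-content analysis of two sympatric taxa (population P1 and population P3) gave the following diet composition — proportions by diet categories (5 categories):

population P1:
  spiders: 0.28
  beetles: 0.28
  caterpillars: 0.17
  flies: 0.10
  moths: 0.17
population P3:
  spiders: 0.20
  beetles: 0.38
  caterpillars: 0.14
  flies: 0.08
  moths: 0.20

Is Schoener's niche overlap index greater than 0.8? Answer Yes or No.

Σ|p₁ᵢ − p₂ᵢ| = 0.08 + 0.10 + 0.03 + 0.02 + 0.03 = 0.26
D = 1 − ½ × 0.26 = 1 − 0.130 = 0.8700
D = 0.8700 > 0.8 → Yes.

Yes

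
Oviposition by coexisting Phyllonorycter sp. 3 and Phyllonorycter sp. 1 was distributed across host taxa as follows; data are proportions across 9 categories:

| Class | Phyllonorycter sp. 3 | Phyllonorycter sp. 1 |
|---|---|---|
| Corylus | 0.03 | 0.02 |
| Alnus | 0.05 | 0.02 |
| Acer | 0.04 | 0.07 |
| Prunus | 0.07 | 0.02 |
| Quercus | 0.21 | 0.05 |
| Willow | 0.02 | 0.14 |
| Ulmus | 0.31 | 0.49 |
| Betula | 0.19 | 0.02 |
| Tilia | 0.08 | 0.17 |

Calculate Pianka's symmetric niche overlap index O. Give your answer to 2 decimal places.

0.79

Σ p₁ᵢp₂ᵢ = 0.0006 + 0.0010 + 0.0028 + 0.0014 + 0.0105 + 0.0028 + 0.1519 + 0.0038 + 0.0136 = 0.1884
Σp_1ᵢ² = 0.03² + 0.05² + 0.04² + 0.07² + 0.21² + 0.02² + 0.31² + 0.19² + 0.08² = 0.0009 + 0.0025 + 0.0016 + 0.0049 + 0.0441 + 0.0004 + 0.0961 + 0.0361 + 0.0064 = 0.1930
Σp_2ᵢ² = 0.02² + 0.02² + 0.07² + 0.02² + 0.05² + 0.14² + 0.49² + 0.02² + 0.17² = 0.0004 + 0.0004 + 0.0049 + 0.0004 + 0.0025 + 0.0196 + 0.2401 + 0.0004 + 0.0289 = 0.2976
O = 0.1884 / √(0.1930 × 0.2976) = 0.1884 / 0.23966 = 0.7861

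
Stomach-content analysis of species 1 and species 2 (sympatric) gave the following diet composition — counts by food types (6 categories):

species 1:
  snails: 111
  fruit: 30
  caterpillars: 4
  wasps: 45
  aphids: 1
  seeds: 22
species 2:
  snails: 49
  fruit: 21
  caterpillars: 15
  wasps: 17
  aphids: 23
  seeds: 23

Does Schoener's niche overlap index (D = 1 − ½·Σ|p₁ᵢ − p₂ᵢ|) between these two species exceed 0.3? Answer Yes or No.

Proportions for species 1 (n=213): 111/213=0.5211, 30/213=0.1408, 4/213=0.0188, 45/213=0.2113, 1/213=0.0047, 22/213=0.1033
Proportions for species 2 (n=148): 49/148=0.3311, 21/148=0.1419, 15/148=0.1014, 17/148=0.1149, 23/148=0.1554, 23/148=0.1554
Σ|p₁ᵢ − p₂ᵢ| = 0.1900 + 0.0011 + 0.0826 + 0.0964 + 0.1507 + 0.0521 = 0.5729
D = 1 − ½ × 0.5729 = 1 − 0.28645 = 0.71355
D = 0.71355 > 0.3 → Yes.

Yes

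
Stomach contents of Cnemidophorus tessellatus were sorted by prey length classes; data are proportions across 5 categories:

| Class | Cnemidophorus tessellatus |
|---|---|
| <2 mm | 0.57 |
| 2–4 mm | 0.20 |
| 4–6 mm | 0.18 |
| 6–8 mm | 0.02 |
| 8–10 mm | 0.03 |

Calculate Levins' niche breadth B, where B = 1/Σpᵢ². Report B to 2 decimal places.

Σpᵢ² = 0.57² + 0.20² + 0.18² + 0.02² + 0.03² = 0.3249 + 0.0400 + 0.0324 + 0.0004 + 0.0009 = 0.3986
B = 1 / 0.3986 = 2.5088

2.51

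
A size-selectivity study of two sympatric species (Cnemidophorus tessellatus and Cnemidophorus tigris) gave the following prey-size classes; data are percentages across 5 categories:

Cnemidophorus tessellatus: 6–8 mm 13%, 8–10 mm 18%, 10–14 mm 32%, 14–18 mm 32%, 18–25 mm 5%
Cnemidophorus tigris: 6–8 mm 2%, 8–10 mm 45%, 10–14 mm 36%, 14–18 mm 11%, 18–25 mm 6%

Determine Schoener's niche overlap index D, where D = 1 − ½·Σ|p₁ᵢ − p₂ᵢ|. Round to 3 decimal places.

0.680

Convert percentages to proportions (divide by 100).
Σ|p₁ᵢ − p₂ᵢ| = 0.11 + 0.27 + 0.04 + 0.21 + 0.01 = 0.64
D = 1 − ½ × 0.64 = 1 − 0.320 = 0.68000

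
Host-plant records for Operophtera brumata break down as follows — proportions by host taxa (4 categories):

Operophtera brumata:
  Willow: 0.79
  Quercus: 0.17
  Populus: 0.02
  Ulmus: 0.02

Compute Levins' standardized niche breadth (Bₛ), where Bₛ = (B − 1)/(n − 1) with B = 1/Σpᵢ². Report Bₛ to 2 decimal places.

Σpᵢ² = 0.79² + 0.17² + 0.02² + 0.02² = 0.6241 + 0.0289 + 0.0004 + 0.0004 = 0.6538
B = 1 / 0.6538 = 1.5295
Bₛ = (B − 1)/(n − 1) = (1.5295 − 1)/(4 − 1) = 0.5295/3 = 0.1765

0.18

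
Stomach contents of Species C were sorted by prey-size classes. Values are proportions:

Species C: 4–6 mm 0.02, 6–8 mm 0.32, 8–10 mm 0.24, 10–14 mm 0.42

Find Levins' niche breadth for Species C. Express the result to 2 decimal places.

Σpᵢ² = 0.02² + 0.32² + 0.24² + 0.42² = 0.0004 + 0.1024 + 0.0576 + 0.1764 = 0.3368
B = 1 / 0.3368 = 2.9691

2.97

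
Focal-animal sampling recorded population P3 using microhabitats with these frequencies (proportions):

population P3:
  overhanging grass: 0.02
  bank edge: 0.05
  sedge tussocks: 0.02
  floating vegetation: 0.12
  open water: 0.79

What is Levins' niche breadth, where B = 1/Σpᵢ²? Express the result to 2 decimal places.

Σpᵢ² = 0.02² + 0.05² + 0.02² + 0.12² + 0.79² = 0.0004 + 0.0025 + 0.0004 + 0.0144 + 0.6241 = 0.6418
B = 1 / 0.6418 = 1.5581

1.56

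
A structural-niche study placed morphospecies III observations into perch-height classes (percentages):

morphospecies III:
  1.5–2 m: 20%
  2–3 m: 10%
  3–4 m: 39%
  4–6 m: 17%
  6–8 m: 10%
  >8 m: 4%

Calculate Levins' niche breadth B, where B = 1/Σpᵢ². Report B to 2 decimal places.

Convert percentages to proportions (divide by 100).
Σpᵢ² = 0.20² + 0.10² + 0.39² + 0.17² + 0.10² + 0.04² = 0.0400 + 0.0100 + 0.1521 + 0.0289 + 0.0100 + 0.0016 = 0.2426
B = 1 / 0.2426 = 4.1220

4.12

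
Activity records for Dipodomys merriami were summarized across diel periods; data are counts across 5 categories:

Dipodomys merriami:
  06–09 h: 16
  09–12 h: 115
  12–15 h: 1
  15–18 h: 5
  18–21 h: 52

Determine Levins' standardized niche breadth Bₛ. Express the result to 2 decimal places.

0.30

Proportions for Dipodomys merriami (n=189): 16/189=0.0847, 115/189=0.6085, 1/189=0.0053, 5/189=0.0265, 52/189=0.2751
Σpᵢ² = 0.0847² + 0.6085² + 0.0053² + 0.0265² + 0.2751² = 0.007174 + 0.370272 + 0.000028 + 0.000702 + 0.075680 = 0.453856
B = 1 / 0.453856 = 2.2033
Bₛ = (B − 1)/(n − 1) = (2.2033 − 1)/(5 − 1) = 1.2033/4 = 0.3008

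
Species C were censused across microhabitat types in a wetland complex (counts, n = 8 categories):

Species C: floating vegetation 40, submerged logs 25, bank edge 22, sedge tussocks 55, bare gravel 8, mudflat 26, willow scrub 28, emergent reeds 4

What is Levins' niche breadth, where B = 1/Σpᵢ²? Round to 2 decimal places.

Proportions for Species C (n=208): 40/208=0.1923, 25/208=0.1202, 22/208=0.1058, 55/208=0.2644, 8/208=0.0385, 26/208=0.1250, 28/208=0.1346, 4/208=0.0192
Σpᵢ² = 0.1923² + 0.1202² + 0.1058² + 0.2644² + 0.0385² + 0.1250² + 0.1346² + 0.0192² = 0.036979 + 0.014448 + 0.011194 + 0.069907 + 0.001482 + 0.015625 + 0.018117 + 0.000369 = 0.168121
B = 1 / 0.168121 = 5.9481

5.95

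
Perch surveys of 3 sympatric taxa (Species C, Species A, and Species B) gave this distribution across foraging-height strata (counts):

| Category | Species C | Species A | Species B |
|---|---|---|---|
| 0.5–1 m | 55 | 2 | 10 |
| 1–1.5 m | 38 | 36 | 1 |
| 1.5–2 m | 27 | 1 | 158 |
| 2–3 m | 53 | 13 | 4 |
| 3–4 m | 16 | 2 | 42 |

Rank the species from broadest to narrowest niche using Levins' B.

Species C > Species A > Species B

Proportions for Species C (n=189): 55/189=0.2910, 38/189=0.2011, 27/189=0.1429, 53/189=0.2804, 16/189=0.0847
Proportions for Species A (n=54): 2/54=0.0370, 36/54=0.6667, 1/54=0.0185, 13/54=0.2407, 2/54=0.0370
Proportions for Species B (n=215): 10/215=0.0465, 1/215=0.0047, 158/215=0.7349, 4/215=0.0186, 42/215=0.1953
Σp_Cᵢ² = 0.2910² + 0.2011² + 0.1429² + 0.2804² + 0.0847² = 0.084681 + 0.040441 + 0.020420 + 0.078624 + 0.007174 = 0.231340
B_C = 1 / 0.231340 = 4.3226
Σp_Aᵢ² = 0.0370² + 0.6667² + 0.0185² + 0.2407² + 0.0370² = 0.001369 + 0.444489 + 0.000342 + 0.057936 + 0.001369 = 0.505505
B_A = 1 / 0.505505 = 1.9782
Σp_Bᵢ² = 0.0465² + 0.0047² + 0.7349² + 0.0186² + 0.1953² = 0.002162 + 0.000022 + 0.540078 + 0.000346 + 0.038142 = 0.580750
B_B = 1 / 0.580750 = 1.7219
Ranking by B (broadest → narrowest): Species C (4.32) > Species A (1.98) > Species B (1.72)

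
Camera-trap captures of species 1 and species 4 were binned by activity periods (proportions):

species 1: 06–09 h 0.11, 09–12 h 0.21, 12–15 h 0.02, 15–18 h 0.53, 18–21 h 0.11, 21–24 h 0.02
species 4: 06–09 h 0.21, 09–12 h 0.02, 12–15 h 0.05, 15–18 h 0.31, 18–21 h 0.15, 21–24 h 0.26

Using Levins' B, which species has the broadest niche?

species 4

Σp_1ᵢ² = 0.11² + 0.21² + 0.02² + 0.53² + 0.11² + 0.02² = 0.0121 + 0.0441 + 0.0004 + 0.2809 + 0.0121 + 0.0004 = 0.3500
B_1 = 1 / 0.3500 = 2.8571
Σp_4ᵢ² = 0.21² + 0.02² + 0.05² + 0.31² + 0.15² + 0.26² = 0.0441 + 0.0004 + 0.0025 + 0.0961 + 0.0225 + 0.0676 = 0.2332
B_4 = 1 / 0.2332 = 4.2882
Highest B → broadest niche (most generalist): species 4 (B = 4.29).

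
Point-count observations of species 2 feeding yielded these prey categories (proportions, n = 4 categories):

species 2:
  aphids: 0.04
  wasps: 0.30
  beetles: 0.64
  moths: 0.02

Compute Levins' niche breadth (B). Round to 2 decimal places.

Σpᵢ² = 0.04² + 0.30² + 0.64² + 0.02² = 0.0016 + 0.0900 + 0.4096 + 0.0004 = 0.5016
B = 1 / 0.5016 = 1.9936

1.99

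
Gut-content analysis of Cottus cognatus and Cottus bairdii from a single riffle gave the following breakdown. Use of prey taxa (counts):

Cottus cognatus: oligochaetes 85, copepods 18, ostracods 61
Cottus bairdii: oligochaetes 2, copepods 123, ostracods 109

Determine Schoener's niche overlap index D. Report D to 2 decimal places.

0.49

Proportions for Cottus cognatus (n=164): 85/164=0.5183, 18/164=0.1098, 61/164=0.3720
Proportions for Cottus bairdii (n=234): 2/234=0.0085, 123/234=0.5256, 109/234=0.4658
Σ|p₁ᵢ − p₂ᵢ| = 0.5098 + 0.4158 + 0.0938 = 1.0194
D = 1 − ½ × 1.0194 = 1 − 0.50970 = 0.49030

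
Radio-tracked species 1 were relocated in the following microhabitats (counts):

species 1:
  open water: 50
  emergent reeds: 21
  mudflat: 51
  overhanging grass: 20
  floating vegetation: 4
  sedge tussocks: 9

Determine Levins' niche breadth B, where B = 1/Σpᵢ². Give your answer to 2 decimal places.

3.98

Proportions for species 1 (n=155): 50/155=0.3226, 21/155=0.1355, 51/155=0.3290, 20/155=0.1290, 4/155=0.0258, 9/155=0.0581
Σpᵢ² = 0.3226² + 0.1355² + 0.3290² + 0.1290² + 0.0258² + 0.0581² = 0.104071 + 0.018360 + 0.108241 + 0.016641 + 0.000666 + 0.003376 = 0.251355
B = 1 / 0.251355 = 3.9784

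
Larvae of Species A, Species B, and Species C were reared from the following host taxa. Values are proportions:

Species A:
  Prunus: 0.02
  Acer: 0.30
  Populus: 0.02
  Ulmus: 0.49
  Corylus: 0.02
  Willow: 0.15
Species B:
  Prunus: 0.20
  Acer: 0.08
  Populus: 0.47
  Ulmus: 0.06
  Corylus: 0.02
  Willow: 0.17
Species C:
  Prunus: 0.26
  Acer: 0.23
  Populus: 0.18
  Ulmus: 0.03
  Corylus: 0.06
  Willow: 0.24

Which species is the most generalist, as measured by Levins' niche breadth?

Σp_Aᵢ² = 0.02² + 0.30² + 0.02² + 0.49² + 0.02² + 0.15² = 0.0004 + 0.0900 + 0.0004 + 0.2401 + 0.0004 + 0.0225 = 0.3538
B_A = 1 / 0.3538 = 2.8265
Σp_Bᵢ² = 0.20² + 0.08² + 0.47² + 0.06² + 0.02² + 0.17² = 0.0400 + 0.0064 + 0.2209 + 0.0036 + 0.0004 + 0.0289 = 0.3002
B_B = 1 / 0.3002 = 3.3311
Σp_Cᵢ² = 0.26² + 0.23² + 0.18² + 0.03² + 0.06² + 0.24² = 0.0676 + 0.0529 + 0.0324 + 0.0009 + 0.0036 + 0.0576 = 0.2150
B_C = 1 / 0.2150 = 4.6512
Highest B → broadest niche (most generalist): Species C (B = 4.65).

Species C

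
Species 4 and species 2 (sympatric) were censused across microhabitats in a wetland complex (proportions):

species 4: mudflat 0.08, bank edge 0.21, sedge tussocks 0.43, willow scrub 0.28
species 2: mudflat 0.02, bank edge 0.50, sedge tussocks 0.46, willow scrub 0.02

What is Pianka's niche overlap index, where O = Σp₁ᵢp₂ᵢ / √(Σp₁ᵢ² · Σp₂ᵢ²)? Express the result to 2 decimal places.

Σ p₁ᵢp₂ᵢ = 0.0016 + 0.1050 + 0.1978 + 0.0056 = 0.3100
Σp_1ᵢ² = 0.08² + 0.21² + 0.43² + 0.28² = 0.0064 + 0.0441 + 0.1849 + 0.0784 = 0.3138
Σp_2ᵢ² = 0.02² + 0.50² + 0.46² + 0.02² = 0.0004 + 0.2500 + 0.2116 + 0.0004 = 0.4624
O = 0.3100 / √(0.3138 × 0.4624) = 0.3100 / 0.38092 = 0.8138

0.81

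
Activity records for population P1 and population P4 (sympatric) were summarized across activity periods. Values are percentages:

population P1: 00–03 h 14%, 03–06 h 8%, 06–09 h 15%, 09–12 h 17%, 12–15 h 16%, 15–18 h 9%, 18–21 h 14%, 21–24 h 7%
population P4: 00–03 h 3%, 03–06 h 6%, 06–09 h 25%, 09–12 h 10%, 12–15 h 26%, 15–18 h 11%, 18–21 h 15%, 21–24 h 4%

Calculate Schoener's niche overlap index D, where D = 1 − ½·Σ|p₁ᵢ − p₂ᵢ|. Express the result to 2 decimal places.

Convert percentages to proportions (divide by 100).
Σ|p₁ᵢ − p₂ᵢ| = 0.11 + 0.02 + 0.10 + 0.07 + 0.10 + 0.02 + 0.01 + 0.03 = 0.46
D = 1 − ½ × 0.46 = 1 − 0.230 = 0.7700

0.77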